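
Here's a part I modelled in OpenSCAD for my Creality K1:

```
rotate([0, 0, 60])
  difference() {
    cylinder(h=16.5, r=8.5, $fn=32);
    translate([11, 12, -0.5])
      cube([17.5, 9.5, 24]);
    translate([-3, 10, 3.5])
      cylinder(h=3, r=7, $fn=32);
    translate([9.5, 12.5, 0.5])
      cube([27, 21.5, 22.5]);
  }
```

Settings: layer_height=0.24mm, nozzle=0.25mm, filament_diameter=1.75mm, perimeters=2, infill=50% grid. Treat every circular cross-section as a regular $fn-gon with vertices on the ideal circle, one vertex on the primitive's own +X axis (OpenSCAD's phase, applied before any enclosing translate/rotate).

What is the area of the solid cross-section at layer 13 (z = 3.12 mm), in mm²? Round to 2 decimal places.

225.52 mm²

At z = 3.12 mm: the cylinder: section is a regular 32-gon, circumradius r=8.5 (area = (32/2)·8.500²·sin(360°/32) = 225.52 mm²); the cube at (11, 12) (footprint 17.5×9.5) is included at this height (area 166.25 mm²); the cylinder at (-3, 10) is not intersected at this z (z outside [3.5, 6.5]); the cube at (9.5, 12.5) is present — its section is the full 27×21.5 rectangle (area 580.50 mm²); After the difference (first − rest): starting from the r=8.5 cylinder (225.52 mm²), the 17.5×9.5 cube at (11, 12) misses the remaining region (no effect); the 27×21.5 cube at (9.5, 12.5) misses the remaining region (no effect) — area = 225.52 mm²; (rotated 60° about Z; rotation is an isometry so areas/perimeters/island counts are preserved). Overall, the cross-section is a single solid region. Net area = 225.52 mm².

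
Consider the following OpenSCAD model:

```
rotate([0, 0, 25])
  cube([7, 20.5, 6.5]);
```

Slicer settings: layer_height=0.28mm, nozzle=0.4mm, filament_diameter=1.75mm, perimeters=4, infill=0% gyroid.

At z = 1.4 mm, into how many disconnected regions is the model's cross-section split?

1

At z = 1.4 mm: the 7×20.5 cube contributes its full rectangle; (whole slice rotated 25° about Z — lengths, areas and connectivity unchanged). The result has 1 disconnected region.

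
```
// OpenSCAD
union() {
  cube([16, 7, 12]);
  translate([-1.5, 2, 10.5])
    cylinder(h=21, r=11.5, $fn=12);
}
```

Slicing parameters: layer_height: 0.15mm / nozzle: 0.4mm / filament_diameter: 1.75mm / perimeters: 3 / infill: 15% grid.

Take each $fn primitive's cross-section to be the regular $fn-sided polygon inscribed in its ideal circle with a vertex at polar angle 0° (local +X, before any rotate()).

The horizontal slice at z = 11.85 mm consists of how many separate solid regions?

1

At z = 11.85 mm: the cube (footprint 16×7) is included at this height; the r=11.5 cylinder at (-1.5, 2) gives a regular 12-gon of circumradius 11.5 (constant along its height); Combining (union): the regions partially overlap (shared area 66.11 mm²), so overlapping operands fuse into one piece — 1 connected region. The result has 1 disconnected region.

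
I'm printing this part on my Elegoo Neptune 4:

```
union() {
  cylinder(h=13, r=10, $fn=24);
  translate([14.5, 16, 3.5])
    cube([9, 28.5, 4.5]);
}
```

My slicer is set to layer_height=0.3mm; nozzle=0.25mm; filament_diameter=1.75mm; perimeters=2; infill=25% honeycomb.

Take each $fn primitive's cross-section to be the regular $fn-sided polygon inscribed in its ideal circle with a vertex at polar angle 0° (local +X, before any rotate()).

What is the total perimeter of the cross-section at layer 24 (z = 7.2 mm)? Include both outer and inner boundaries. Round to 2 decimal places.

137.65 mm

At z = 7.2 mm: the r=10 cylinder contributes a regular 24-gon of circumradius 10 (perimeter = 2·24·10.000·sin(180°/24) = 62.65 mm); the cube at (14.5, 16) (footprint 9×28.5) is included at this height (perimeter 75.00 mm); Combining (union): the 2 present regions are separate (no shared area or edge), so areas and boundary lengths simply add and each stays a separate island — boundary = 137.65 mm. Overall, the cross-section has 2 separate islands. Total boundary length (outer) = 137.65 mm.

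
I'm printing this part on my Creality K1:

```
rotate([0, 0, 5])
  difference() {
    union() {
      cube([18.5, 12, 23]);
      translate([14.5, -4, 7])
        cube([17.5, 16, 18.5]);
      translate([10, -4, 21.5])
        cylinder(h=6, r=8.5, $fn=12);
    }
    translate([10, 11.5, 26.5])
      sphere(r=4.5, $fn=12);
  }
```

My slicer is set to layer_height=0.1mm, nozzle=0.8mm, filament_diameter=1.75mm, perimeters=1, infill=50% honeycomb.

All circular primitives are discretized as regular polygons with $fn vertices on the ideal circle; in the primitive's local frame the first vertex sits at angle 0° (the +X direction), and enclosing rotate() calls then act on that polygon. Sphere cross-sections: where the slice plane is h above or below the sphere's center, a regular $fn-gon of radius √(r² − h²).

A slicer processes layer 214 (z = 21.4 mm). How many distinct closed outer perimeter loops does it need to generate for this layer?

At z = 21.4 mm: the cube (footprint 18.5×12) is included at this height; the cube at (14.5, -4) is present — its section is the full 17.5×16 rectangle; the cylinder at (10, -4) is absent (z outside [21.5, 27.5]); Combining (union): the regions partially overlap (shared area 48.00 mm²), so overlapping operands fuse into one piece — 1 connected region; the sphere at (10, 11.5) does not reach this height (|z−center|=5.100 > r=4.5); After the difference (first − rest): none of the subtracted shapes is present at this height, so the result so far is unchanged — 1 connected region; (whole slice rotated 5° about Z — lengths, areas and connectivity unchanged). The result has 1 disconnected region.

1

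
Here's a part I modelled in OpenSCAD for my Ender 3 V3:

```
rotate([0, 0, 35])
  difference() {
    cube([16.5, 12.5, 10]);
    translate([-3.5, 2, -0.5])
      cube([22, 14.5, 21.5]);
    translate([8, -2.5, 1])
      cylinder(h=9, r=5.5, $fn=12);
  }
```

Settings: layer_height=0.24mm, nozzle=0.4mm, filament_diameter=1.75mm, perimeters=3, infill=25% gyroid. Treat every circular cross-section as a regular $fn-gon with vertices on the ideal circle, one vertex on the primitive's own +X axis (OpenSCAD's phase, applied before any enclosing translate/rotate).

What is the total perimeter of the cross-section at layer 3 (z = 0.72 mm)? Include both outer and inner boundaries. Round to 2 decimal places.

37.00 mm

At z = 0.72 mm: the 16.5×12.5 cube contributes its full rectangle (perimeter 58.00 mm); the cube at (-3.5, 2) (footprint 22×14.5) is included at this height (perimeter 73.00 mm); the cylinder at (8, -2.5) is absent (z outside [1, 10]); Subtracting the remaining from the first: starting from the 16.5×12.5 cube, the 22×14.5 cube at (-3.5, 2) partially overlaps it — only the 173.25 mm² overlap (of its 319.00 mm²) is removed, clipping the outline — boundary = 37.00 mm; (rotated 35° about Z; rotation is an isometry so areas/perimeters/island counts are preserved). Overall, the cross-section is a single solid region. Total boundary length (outer) = 37.00 mm.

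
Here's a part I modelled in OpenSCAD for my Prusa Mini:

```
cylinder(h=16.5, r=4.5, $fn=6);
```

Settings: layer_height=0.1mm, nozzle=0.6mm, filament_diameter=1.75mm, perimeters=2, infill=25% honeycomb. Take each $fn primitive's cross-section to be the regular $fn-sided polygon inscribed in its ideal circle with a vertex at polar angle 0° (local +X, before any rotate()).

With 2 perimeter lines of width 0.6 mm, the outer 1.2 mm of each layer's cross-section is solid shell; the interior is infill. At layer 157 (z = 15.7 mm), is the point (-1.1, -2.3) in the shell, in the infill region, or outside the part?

infill

At z = 15.7 mm: the cylinder: section is a regular 6-gon, circumradius r=4.5. Overall, the cross-section is a single solid region. The nearest boundary edge runs (-2.25, -3.90)→(2.25, -3.90); distance from the point to it = 1.60 mm. The point is inside the cross-section and 1.60 mm from the nearest boundary — more than the 1.2 mm shell width (2 × 0.6), so it's in the infill interior.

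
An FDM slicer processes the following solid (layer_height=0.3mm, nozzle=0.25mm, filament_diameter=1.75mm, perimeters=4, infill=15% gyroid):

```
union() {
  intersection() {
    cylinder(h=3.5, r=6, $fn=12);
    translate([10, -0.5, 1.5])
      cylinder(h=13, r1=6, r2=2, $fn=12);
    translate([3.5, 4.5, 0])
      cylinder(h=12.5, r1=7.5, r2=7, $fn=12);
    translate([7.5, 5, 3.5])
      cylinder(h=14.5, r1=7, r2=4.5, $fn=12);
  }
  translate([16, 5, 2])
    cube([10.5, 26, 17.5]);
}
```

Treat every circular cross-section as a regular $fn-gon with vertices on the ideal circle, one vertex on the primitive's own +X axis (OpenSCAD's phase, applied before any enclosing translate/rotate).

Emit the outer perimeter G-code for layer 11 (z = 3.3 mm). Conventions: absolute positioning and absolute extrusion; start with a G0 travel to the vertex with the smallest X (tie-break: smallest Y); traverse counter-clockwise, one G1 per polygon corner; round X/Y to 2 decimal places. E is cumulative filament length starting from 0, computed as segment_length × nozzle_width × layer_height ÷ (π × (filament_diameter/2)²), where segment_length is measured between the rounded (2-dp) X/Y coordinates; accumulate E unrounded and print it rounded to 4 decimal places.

At z = 3.3 mm: the r=6 cylinder gives a regular 12-gon of circumradius 6 (constant along its height); the cone at (10, -0.5) contributes a regular 12-gon of circumradius 5.446 (interpolated between r1=6 and r2=2 at t=0.138); the cone at (3.5, 4.5) contributes a regular 12-gon of circumradius 7.368 (interpolated between r1=7.5 and r2=7 at t=0.264); the cone at (7.5, 5) is absent (z outside [3.5, 18]); After intersecting: at least one operand is absent at this height, so nothing remains; the 10.5×26 cube at (16, 5) contributes its full rectangle; Combining (union): only the 10.5×26 cube at (16, 5) is present, so the union is just that shape — 1 connected region. The outline is a single polygon with 4 vertices. Extrusion per mm of travel: 0.25 × 0.3 / (π × 0.875²) = 0.031181. Accumulating E over each segment gives final E = 2.2762.

G0 X16.00 Y5.00 Z3.30
G1 X26.50 Y5.00 E0.3274
G1 X26.50 Y31.00 E1.1381
G1 X16.00 Y31.00 E1.4655
G1 X16.00 Y5.00 E2.2762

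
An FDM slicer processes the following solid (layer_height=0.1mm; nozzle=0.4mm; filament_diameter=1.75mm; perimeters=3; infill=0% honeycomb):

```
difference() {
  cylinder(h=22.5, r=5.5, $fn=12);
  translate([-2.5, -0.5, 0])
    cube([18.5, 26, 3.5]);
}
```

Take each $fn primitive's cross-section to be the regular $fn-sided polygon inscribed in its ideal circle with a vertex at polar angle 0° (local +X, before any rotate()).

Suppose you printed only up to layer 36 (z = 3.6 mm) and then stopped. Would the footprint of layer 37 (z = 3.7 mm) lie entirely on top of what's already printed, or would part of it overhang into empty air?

Compare the two slices. At z = 3.6: the cylinder: section is a regular 12-gon, circumradius r=5.5 (area = (12/2)·5.500²·sin(360°/12) = 90.75 mm²); the cube at (-2.5, -0.5) is not intersected at this z (z outside [0, 3.5]); Subtracting the remaining from the first: none of the subtracted shapes is present at this height, so the r=5.5 cylinder is unchanged — area = 90.75 mm². At z = 3.7: the r=5.5 cylinder gives a regular 12-gon of circumradius 5.5 (constant along its height) (area = (12/2)·5.500²·sin(360°/12) = 90.75 mm²); the cube at (-2.5, -0.5) does not reach this height (z outside [0, 3.5]); Taking the first minus the rest: none of the subtracted shapes is present at this height, so the r=5.5 cylinder is unchanged — area = 90.75 mm². Checking containment: the cross-section at z = 3.7 is a subset of the cross-section at z = 3.6.

entirely on top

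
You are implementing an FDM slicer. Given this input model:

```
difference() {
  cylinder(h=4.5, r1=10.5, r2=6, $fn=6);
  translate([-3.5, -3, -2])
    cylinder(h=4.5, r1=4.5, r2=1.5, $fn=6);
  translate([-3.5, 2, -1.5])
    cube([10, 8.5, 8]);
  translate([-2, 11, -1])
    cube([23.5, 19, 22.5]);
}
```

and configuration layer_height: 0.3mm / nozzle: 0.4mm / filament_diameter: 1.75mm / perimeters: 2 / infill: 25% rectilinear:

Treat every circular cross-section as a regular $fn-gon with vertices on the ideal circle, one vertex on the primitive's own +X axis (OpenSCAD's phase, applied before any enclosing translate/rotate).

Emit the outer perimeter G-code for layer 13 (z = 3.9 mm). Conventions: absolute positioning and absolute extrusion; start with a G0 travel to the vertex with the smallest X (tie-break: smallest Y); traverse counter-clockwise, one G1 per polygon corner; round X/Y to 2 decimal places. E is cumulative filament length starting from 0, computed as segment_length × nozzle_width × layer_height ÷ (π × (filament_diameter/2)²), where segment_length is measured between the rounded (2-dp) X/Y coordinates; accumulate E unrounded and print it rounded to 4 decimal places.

At z = 3.9 mm: the cone: at t=0.867 of its height the radius interpolates to r₁+(r₂−r₁)t = 6.600, giving a regular 6-gon of that circumradius; the cone at (-3.5, -3) does not reach this height (z outside [-2, 2.5]); the cube at (-3.5, 2) (footprint 10×8.5) is included at this height; the cube at (-2, 11) (footprint 23.5×19) is included at this height; After the difference (first − rest): starting from the cone, the 10×8.5 cube at (-3.5, 2) partially overlaps it — only the 29.22 mm² overlap (of its 85.00 mm²) is removed, clipping the outline; the 23.5×19 cube at (-2, 11) misses the remaining region (no effect) — 1 connected region. The outline is a single polygon with 7 vertices. Extrusion per mm of travel: 0.4 × 0.3 / (π × 0.875²) = 0.049890. Accumulating E over each segment gives final E = 2.0273.

G0 X-6.60 Y0.00 Z3.90
G1 X-3.30 Y-5.72 E0.3295
G1 X3.30 Y-5.72 E0.6587
G1 X6.60 Y0.00 E0.9882
G1 X5.45 Y2.00 E1.1033
G1 X-3.50 Y2.00 E1.5498
G1 X-3.50 Y5.37 E1.7179
G1 X-6.60 Y0.00 E2.0273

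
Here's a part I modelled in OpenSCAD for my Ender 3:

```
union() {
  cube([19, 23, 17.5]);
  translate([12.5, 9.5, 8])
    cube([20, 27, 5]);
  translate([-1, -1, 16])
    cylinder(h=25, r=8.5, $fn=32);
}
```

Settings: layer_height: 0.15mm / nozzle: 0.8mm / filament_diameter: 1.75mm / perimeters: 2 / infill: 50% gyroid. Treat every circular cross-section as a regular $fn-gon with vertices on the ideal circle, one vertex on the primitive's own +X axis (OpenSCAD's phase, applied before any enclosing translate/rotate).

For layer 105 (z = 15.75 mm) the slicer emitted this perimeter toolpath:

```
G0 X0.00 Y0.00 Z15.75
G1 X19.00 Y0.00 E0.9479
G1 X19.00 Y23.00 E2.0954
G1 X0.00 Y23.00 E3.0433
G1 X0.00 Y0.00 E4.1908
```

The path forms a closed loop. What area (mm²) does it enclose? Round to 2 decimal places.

437.00 mm²

Apply the shoelace formula to the sequence of (X, Y) vertices; enclosed area = 437.00 mm².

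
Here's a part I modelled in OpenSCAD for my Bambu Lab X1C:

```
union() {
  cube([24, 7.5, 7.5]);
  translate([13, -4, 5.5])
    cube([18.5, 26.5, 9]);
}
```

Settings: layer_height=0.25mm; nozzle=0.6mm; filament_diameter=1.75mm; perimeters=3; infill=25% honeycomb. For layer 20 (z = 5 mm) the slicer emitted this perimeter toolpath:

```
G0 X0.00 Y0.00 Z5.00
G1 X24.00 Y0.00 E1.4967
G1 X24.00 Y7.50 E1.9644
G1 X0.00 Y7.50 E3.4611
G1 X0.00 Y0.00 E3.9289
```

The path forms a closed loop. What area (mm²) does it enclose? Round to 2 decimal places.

180.00 mm²

Apply the shoelace formula to the sequence of (X, Y) vertices; enclosed area = 180.00 mm².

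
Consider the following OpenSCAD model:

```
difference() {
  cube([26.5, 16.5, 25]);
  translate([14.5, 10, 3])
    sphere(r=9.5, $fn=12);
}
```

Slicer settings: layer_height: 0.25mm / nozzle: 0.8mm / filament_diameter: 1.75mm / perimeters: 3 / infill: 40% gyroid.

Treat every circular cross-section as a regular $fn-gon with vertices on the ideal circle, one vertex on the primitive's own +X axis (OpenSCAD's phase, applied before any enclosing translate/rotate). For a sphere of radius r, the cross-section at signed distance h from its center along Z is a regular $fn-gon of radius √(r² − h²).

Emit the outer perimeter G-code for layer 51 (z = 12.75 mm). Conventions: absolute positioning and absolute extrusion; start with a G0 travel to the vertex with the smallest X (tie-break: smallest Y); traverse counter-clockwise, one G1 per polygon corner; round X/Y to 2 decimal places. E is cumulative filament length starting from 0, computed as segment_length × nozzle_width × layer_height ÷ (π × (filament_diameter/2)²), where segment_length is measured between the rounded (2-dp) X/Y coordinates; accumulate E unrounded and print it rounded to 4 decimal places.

G0 X0.00 Y0.00 Z12.75
G1 X26.50 Y0.00 E2.2035
G1 X26.50 Y16.50 E3.5755
G1 X0.00 Y16.50 E5.7789
G1 X0.00 Y0.00 E7.1509

At z = 12.75 mm: the cube is present — its section is the full 26.5×16.5 rectangle; the sphere at (14.5, 10) does not reach this height (|z−center|=9.750 > r=9.5); Subtracting the remaining from the first: none of the subtracted shapes is present at this height, so the 26.5×16.5 cube is unchanged — 1 connected region. The outline is a single polygon with 4 vertices. Extrusion per mm of travel: 0.8 × 0.25 / (π × 0.875²) = 0.083150. Accumulating E over each segment gives final E = 7.1509.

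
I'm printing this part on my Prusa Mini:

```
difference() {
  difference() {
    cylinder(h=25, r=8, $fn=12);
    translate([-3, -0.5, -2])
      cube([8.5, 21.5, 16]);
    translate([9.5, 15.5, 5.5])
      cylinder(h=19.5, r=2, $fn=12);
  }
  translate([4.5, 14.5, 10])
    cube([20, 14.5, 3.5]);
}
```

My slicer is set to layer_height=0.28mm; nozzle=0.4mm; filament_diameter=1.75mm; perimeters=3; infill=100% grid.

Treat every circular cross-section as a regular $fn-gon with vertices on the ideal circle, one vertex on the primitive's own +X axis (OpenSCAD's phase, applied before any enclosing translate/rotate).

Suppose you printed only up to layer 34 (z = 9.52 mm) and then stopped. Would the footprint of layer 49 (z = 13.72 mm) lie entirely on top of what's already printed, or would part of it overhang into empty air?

Compare the two slices. At z = 9.52: the cylinder: section is a regular 12-gon, circumradius r=8 (area = (12/2)·8.000²·sin(360°/12) = 192.00 mm²); the cube at (-3, -0.5) (footprint 8.5×21.5) is included at this height (area 182.75 mm²); the r=2 cylinder at (9.5, 15.5) gives a regular 12-gon of circumradius 2 (constant along its height) (area = (12/2)·2.000²·sin(360°/12) = 12.00 mm²); Taking the first minus the rest: starting from the r=8 cylinder (192.00 mm²), the 8.5×21.5 cube at (-3, -0.5) partially overlaps it — only the 66.17 mm² overlap (of its 182.75 mm²) is removed, clipping the outline; the r=2 cylinder at (9.5, 15.5) misses the remaining region (no effect) — area = 125.83 mm²; the cube at (4.5, 14.5) is absent (z outside [10, 13.5]); Taking the first minus the rest: none of the subtracted shapes is present at this height, so that combined region is unchanged — area = 125.83 mm². At z = 13.72: the r=8 cylinder contributes a regular 12-gon of circumradius 8 (area = (12/2)·8.000²·sin(360°/12) = 192.00 mm²); the cube at (-3, -0.5) (footprint 8.5×21.5) is included at this height (area 182.75 mm²); the cylinder at (9.5, 15.5): section is a regular 12-gon, circumradius r=2 (area = (12/2)·2.000²·sin(360°/12) = 12.00 mm²); Taking the first minus the rest: starting from the r=8 cylinder (192.00 mm²), the 8.5×21.5 cube at (-3, -0.5) partially overlaps it — only the 66.17 mm² overlap (of its 182.75 mm²) is removed, clipping the outline; the r=2 cylinder at (9.5, 15.5) misses the remaining region (no effect) — area = 125.83 mm²; the cube at (4.5, 14.5) is absent (z outside [10, 13.5]); After the difference (first − rest): none of the subtracted shapes is present at this height, so that combined region is unchanged — area = 125.83 mm². Checking containment: the cross-section at z = 13.72 is a subset of the cross-section at z = 9.52.

entirely on top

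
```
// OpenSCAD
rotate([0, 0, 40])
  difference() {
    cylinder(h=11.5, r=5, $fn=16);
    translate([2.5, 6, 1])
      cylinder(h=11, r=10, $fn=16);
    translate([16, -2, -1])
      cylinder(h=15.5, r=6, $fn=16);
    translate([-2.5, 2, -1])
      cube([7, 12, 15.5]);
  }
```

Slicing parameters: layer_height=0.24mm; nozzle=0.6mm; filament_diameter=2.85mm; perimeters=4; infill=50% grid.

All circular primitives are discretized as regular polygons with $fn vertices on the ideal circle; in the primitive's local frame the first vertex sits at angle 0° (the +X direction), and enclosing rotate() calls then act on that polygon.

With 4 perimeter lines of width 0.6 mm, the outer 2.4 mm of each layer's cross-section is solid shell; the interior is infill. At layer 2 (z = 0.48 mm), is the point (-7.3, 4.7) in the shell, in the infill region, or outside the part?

At z = 0.48 mm: the cylinder: section is a regular 16-gon, circumradius r=5; the cylinder at (2.5, 6) is not intersected at this z (z outside [1, 12]); the r=6 cylinder at (16, -2) contributes a regular 16-gon of circumradius 6; the 7×12 cube at (-2.5, 2) contributes its full rectangle; Taking the first minus the rest: starting from the r=5 cylinder, the r=6 cylinder at (16, -2) misses the remaining region (no effect); the 7×12 cube at (-2.5, 2) partially overlaps it — only the 16.33 mm² overlap (of its 84.00 mm²) is removed, clipping the outline — 1 connected region; (rotated 40° about Z; rotation is an isometry so areas/perimeters/island counts are preserved). Overall, the cross-section is a single solid region. Undo the 40° rotation: the query point maps to (-2.571, 8.293) in the un-rotated model frame. The nearest boundary edge runs (-3.54, 3.54)→(-2.50, 4.23); distance from the point to it = 4.07 mm. The point is not inside any of the regions above, so it lies outside the cross-section (4.07 mm from the nearest boundary).

outside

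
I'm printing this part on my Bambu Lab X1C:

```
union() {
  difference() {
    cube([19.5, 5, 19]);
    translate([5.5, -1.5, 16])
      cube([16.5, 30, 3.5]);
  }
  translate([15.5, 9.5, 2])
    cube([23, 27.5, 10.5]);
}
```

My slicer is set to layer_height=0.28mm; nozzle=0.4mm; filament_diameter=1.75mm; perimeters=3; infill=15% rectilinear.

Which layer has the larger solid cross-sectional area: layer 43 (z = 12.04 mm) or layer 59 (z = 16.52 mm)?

Layer 43 (z = 12.04): the 19.5×5 cube contributes its full rectangle (area 97.50 mm²); the cube at (5.5, -1.5) is absent (z outside [16, 19.5]); After the difference (first − rest): none of the subtracted shapes is present at this height, so the 19.5×5 cube is unchanged — area = 97.50 mm²; the cube at (15.5, 9.5) (footprint 23×27.5) is included at this height (area 632.50 mm²); Merging all regions: the 2 present regions are separate (no shared area or edge), so areas and boundary lengths simply add and each stays a separate island — area = 730.00 mm². So its area = 730.00 mm². Layer 59 (z = 16.52): the cube (footprint 19.5×5) is included at this height (area 97.50 mm²); the cube at (5.5, -1.5) is present — its section is the full 16.5×30 rectangle (area 495.00 mm²); Subtracting the remaining from the first: starting from the 19.5×5 cube (97.50 mm²), the 16.5×30 cube at (5.5, -1.5) partially overlaps it — only the 70.00 mm² overlap (of its 495.00 mm²) is removed, clipping the outline — area = 27.50 mm²; the cube at (15.5, 9.5) does not reach this height (z outside [2, 12.5]); Combining (union): only that combined region is present, so the union is just that shape — area = 27.50 mm². So its area = 27.50 mm². Layer 43 is larger (730.00 vs 27.50 mm²).

layer 43 (z = 12.04 mm)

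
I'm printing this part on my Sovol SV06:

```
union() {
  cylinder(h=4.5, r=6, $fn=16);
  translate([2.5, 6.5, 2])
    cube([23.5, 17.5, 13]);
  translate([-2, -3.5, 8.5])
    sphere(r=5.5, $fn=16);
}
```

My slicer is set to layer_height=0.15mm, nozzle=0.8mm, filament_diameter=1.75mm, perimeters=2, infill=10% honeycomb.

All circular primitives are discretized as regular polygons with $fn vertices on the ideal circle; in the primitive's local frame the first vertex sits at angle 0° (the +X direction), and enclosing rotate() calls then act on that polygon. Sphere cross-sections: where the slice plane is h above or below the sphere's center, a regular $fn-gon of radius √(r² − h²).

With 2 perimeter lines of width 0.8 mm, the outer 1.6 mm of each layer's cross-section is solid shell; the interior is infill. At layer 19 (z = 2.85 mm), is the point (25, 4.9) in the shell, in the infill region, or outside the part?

outside

At z = 2.85 mm: the cylinder: section is a regular 16-gon, circumradius r=6; the cube at (2.5, 6.5) (footprint 23.5×17.5) is included at this height; the sphere at (-2, -3.5) is not intersected at this z (|z−center|=5.650 > r=5.5); Taking the union: the 2 present regions are separate (no shared area or edge), so areas and boundary lengths simply add and each stays a separate island — 2 connected regions. Overall, the cross-section has 2 separate islands. The nearest boundary edge runs (26.00, 6.50)→(2.50, 6.50); distance from the point to it = 1.60 mm. The point is not inside any of the regions above, so it lies outside the cross-section (1.60 mm from the nearest boundary).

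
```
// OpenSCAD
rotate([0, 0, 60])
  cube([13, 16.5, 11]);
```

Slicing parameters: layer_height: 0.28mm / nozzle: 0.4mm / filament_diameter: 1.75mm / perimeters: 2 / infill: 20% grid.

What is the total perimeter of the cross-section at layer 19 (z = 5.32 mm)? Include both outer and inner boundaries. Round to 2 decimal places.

59.00 mm

At z = 5.32 mm: the cube is present — its section is the full 13×16.5 rectangle (perimeter 59.00 mm); (whole slice rotated 60° about Z — lengths, areas and connectivity unchanged). Overall, the cross-section is a single solid region. Total boundary length (outer) = 59.00 mm.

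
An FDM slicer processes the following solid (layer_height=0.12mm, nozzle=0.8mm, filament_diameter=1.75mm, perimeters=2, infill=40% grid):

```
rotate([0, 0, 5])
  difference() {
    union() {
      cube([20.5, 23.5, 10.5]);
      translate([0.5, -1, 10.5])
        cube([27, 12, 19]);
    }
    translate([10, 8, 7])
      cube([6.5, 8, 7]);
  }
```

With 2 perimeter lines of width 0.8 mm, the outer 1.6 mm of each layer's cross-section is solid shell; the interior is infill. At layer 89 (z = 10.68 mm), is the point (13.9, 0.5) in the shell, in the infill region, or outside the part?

At z = 10.68 mm: the cube does not reach this height (z outside [0, 10.5]); the cube at (0.5, -1) (footprint 27×12) is included at this height; Combining (union): only the 27×12 cube at (0.5, -1) is present, so the union is just that shape — 1 connected region; the cube at (10, 8) (footprint 6.5×8) is included at this height; Subtracting the remaining from the first: starting from the result so far, the 6.5×8 cube at (10, 8) partially overlaps it — only the 19.50 mm² overlap (of its 52.00 mm²) is removed, clipping the outline — 1 connected region; (whole slice rotated 5° about Z — lengths, areas and connectivity unchanged). Overall, the cross-section is a single solid region. Undo the 5° rotation: the query point maps to (13.891, -0.713) in the un-rotated model frame. The nearest boundary edge runs (27.50, -1.00)→(0.50, -1.00); distance from the point to it = 0.29 mm. The point is inside the cross-section, 0.29 mm from the nearest boundary — within the 1.6 mm shell band (2 × 0.8).

shell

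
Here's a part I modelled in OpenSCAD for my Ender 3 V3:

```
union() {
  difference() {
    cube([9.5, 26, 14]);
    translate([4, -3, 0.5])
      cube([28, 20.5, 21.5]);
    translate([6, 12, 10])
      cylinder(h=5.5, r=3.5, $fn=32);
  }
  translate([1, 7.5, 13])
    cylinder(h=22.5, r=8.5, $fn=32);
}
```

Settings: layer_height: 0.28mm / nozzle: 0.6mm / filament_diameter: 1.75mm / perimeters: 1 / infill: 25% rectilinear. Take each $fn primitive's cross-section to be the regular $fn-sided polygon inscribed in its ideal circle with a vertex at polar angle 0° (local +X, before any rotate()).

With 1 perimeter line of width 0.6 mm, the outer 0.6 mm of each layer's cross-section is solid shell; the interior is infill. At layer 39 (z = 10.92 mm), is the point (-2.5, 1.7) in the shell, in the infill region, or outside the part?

At z = 10.92 mm: the cube (footprint 9.5×26) is included at this height; the 28×20.5 cube at (4, -3) contributes its full rectangle; the cylinder at (6, 12): section is a regular 32-gon, circumradius r=3.5; Subtracting the remaining from the first: starting from the 9.5×26 cube, the 28×20.5 cube at (4, -3) partially overlaps it — only the 96.25 mm² overlap (of its 574.00 mm²) is removed, clipping the outline; the r=3.5 cylinder at (6, 12) partially overlaps it — only the 5.97 mm² overlap (of its 38.24 mm²) is removed, clipping the outline — 1 connected region; the cylinder at (1, 7.5) does not reach this height (z outside [13, 35.5]); Merging all regions: only the result so far is present, so the union is just that shape — 1 connected region. Overall, the cross-section is a single solid region. The nearest boundary edge runs (0.00, 0.00)→(0.00, 26.00); distance from the point to it = 2.50 mm. The point is not inside any of the regions above, so it lies outside the cross-section (2.50 mm from the nearest boundary).

outside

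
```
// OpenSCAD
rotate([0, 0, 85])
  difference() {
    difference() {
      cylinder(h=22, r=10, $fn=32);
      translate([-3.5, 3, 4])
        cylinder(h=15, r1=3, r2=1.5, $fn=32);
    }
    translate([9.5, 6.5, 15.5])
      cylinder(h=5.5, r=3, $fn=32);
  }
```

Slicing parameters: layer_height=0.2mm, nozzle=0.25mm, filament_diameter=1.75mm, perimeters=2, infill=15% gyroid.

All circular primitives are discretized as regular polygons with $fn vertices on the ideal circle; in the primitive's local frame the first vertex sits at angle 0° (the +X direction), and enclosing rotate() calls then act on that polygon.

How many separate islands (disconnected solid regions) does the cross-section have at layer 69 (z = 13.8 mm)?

At z = 13.8 mm: the r=10 cylinder contributes a regular 32-gon of circumradius 10; the cone at (-3.5, 3): at t=0.653 of its height the radius interpolates to r₁+(r₂−r₁)t = 2.020, giving a regular 32-gon of that circumradius; Subtracting the remaining from the first: starting from the r=10 cylinder, the cone at (-3.5, 3) lies wholly inside it (removes its full 12.74 mm² and its 12.67 mm outline becomes a hole wall) — 1 connected region with 1 hole; the cylinder at (9.5, 6.5) does not reach this height (z outside [15.5, 21]); After the difference (first − rest): none of the subtracted shapes is present at this height, so the result so far is unchanged — 1 connected region with 1 hole; (whole slice rotated 85° about Z — lengths, areas and connectivity unchanged). Overall, the cross-section is one region with 1 hole. Island count = 1.

1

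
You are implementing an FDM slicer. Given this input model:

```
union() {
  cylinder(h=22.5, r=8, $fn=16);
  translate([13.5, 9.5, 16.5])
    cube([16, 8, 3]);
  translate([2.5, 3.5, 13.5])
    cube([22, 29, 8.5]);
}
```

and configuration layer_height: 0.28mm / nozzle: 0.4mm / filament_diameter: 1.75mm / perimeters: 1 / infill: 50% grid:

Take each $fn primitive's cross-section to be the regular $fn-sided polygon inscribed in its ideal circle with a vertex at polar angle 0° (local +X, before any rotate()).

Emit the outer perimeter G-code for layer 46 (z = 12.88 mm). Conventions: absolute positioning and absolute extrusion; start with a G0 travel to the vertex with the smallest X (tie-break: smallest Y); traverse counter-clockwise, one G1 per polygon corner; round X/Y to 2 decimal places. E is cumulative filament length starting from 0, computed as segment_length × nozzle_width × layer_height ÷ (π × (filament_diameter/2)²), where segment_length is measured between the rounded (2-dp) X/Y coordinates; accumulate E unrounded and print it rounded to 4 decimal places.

G0 X-8.00 Y0.00 Z12.88
G1 X-7.39 Y-3.06 E0.1453
G1 X-5.66 Y-5.66 E0.2907
G1 X-3.06 Y-7.39 E0.4361
G1 X0.00 Y-8.00 E0.5814
G1 X3.06 Y-7.39 E0.7267
G1 X5.66 Y-5.66 E0.8721
G1 X7.39 Y-3.06 E1.0175
G1 X8.00 Y0.00 E1.1628
G1 X7.39 Y3.06 E1.3081
G1 X5.66 Y5.66 E1.4535
G1 X3.06 Y7.39 E1.5990
G1 X0.00 Y8.00 E1.7442
G1 X-3.06 Y7.39 E1.8895
G1 X-5.66 Y5.66 E2.0350
G1 X-7.39 Y3.06 E2.1804
G1 X-8.00 Y0.00 E2.3257

At z = 12.88 mm: the r=8 cylinder gives a regular 16-gon of circumradius 8 (constant along its height); the cube at (13.5, 9.5) is absent (z outside [16.5, 19.5]); the cube at (2.5, 3.5) is not intersected at this z (z outside [13.5, 22]); Taking the union: only the r=8 cylinder is present, so the union is just that shape — 1 connected region. The outline is a single polygon with 16 vertices. Extrusion per mm of travel: 0.4 × 0.28 / (π × 0.875²) = 0.046564. Accumulating E over each segment gives final E = 2.3257.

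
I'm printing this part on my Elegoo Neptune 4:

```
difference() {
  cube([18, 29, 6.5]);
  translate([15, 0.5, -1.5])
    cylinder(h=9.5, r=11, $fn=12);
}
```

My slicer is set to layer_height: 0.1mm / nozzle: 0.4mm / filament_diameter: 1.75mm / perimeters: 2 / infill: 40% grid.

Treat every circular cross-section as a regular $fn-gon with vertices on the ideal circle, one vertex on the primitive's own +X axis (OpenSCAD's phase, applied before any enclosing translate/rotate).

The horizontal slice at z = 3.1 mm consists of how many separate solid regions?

At z = 3.1 mm: the cube is present — its section is the full 18×29 rectangle; the cylinder at (15, 0.5): section is a regular 12-gon, circumradius r=11; Taking the first minus the rest: starting from the 18×29 cube, the r=11 cylinder at (15, 0.5) partially overlaps it — only the 129.51 mm² overlap (of its 363.00 mm²) is removed, clipping the outline — 1 connected region. The result has 1 disconnected region.

1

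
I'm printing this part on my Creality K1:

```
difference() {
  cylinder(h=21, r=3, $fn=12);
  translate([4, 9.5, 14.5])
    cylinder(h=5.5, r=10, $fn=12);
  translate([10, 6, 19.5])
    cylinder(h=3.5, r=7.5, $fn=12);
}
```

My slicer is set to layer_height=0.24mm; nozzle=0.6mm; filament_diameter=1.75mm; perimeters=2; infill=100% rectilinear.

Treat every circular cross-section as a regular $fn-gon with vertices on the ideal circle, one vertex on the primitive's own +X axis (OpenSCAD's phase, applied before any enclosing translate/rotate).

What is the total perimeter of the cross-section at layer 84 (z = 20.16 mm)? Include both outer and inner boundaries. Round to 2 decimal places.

18.63 mm

At z = 20.16 mm: the r=3 cylinder gives a regular 12-gon of circumradius 3 (constant along its height) (perimeter = 2·12·3.000·sin(180°/12) = 18.63 mm); the cylinder at (4, 9.5) is not intersected at this z (z outside [14.5, 20]); the cylinder at (10, 6): section is a regular 12-gon, circumradius r=7.5 (perimeter = 2·12·7.500·sin(180°/12) = 46.59 mm); Taking the first minus the rest: starting from the r=3 cylinder, the r=7.5 cylinder at (10, 6) misses the remaining region (no effect) — boundary = 18.63 mm. Overall, the cross-section is a single solid region. Total boundary length (outer) = 18.63 mm.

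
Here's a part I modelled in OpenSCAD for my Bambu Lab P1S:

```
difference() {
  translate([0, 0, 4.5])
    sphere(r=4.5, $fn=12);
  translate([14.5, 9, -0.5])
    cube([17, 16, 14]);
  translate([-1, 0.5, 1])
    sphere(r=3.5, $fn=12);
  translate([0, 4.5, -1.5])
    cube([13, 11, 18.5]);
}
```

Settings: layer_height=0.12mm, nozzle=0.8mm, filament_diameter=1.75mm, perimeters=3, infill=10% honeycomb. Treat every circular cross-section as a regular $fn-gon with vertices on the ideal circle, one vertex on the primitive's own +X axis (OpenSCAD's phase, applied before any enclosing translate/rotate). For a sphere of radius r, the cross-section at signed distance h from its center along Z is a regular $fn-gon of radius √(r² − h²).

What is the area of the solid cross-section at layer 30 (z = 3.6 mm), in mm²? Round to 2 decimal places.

At z = 3.6 mm: the r=4.5 sphere slices to a regular 12-gon of circumradius 4.409 (√(r²−h²) with h=0.9 from center) (area = (12/2)·4.409²·sin(360°/12) = 58.32 mm²); the 17×16 cube at (14.5, 9) contributes its full rectangle (area 272.00 mm²); the r=3.5 sphere at (-1, 0.5) slices to a regular 12-gon of circumradius 2.343 (√(r²−h²) with h=2.6 from center) (area = (12/2)·2.343²·sin(360°/12) = 16.47 mm²); the 13×11 cube at (0, 4.5) contributes its full rectangle (area 143.00 mm²); After the difference (first − rest): starting from the r=4.5 sphere (58.32 mm²), the 17×16 cube at (14.5, 9) misses the remaining region (no effect); the r=3.5 sphere at (-1, 0.5) lies wholly inside it (removes its full 16.47 mm² and its 14.55 mm outline becomes a hole wall); the 13×11 cube at (0, 4.5) misses the remaining region (no effect) — area = 41.85 mm². Overall, the cross-section is one region with 1 hole. Net area = 41.85 mm².

41.85 mm²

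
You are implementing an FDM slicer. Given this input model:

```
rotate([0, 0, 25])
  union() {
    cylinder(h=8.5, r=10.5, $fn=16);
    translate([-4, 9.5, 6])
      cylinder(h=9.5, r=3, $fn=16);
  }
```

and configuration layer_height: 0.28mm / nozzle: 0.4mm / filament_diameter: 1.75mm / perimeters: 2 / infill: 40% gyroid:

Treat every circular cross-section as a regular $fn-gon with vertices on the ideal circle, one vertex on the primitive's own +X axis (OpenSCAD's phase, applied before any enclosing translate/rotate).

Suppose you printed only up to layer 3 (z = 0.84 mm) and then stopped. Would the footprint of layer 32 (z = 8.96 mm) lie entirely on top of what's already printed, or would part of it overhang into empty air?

part overhangs

Compare the two slices. At z = 0.84: the r=10.5 cylinder contributes a regular 16-gon of circumradius 10.5 (area = (16/2)·10.500²·sin(360°/16) = 337.53 mm²); the cylinder at (-4, 9.5) does not reach this height (z outside [6, 15.5]); Combining (union): only the r=10.5 cylinder is present, so the union is just that shape — area = 337.53 mm²; (rotated 25° about Z; rotation is an isometry so areas/perimeters/island counts are preserved). At z = 8.96: the cylinder does not reach this height (z outside [0, 8.5]); the r=3 cylinder at (-4, 9.5) gives a regular 16-gon of circumradius 3 (constant along its height) (area = (16/2)·3.000²·sin(360°/16) = 27.55 mm²); Merging all regions: only the r=3 cylinder at (-4, 9.5) is present, so the union is just that shape — area = 27.55 mm²; (rotated 25° about Z; rotation is an isometry so areas/perimeters/island counts are preserved). Checking containment: at z = 8.96 the cross-section extends beyond the z = 0.84 cross-section by about 14.38 mm².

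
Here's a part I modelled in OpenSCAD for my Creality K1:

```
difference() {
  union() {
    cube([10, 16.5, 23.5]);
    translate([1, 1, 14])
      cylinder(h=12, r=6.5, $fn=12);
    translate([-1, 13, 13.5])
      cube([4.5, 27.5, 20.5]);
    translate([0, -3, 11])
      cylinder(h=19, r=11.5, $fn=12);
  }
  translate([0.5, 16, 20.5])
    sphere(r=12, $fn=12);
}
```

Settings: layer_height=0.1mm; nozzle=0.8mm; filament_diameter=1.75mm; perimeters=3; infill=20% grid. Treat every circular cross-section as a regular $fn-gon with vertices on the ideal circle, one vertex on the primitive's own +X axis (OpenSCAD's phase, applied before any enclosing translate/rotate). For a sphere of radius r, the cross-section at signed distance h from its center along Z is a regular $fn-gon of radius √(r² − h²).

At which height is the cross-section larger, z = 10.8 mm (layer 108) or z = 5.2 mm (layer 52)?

layer 52 (z = 5.2 mm)

Layer 108 (z = 10.8): the cube (footprint 10×16.5) is included at this height (area 165.00 mm²); the cylinder at (1, 1) does not reach this height (z outside [14, 26]); the cube at (-1, 13) does not reach this height (z outside [13.5, 34]); the cylinder at (0, -3) is not intersected at this z (z outside [11, 30]); Combining (union): only the 10×16.5 cube is present, so the union is just that shape — area = 165.00 mm²; the r=12 sphere at (0.5, 16) slices to a regular 12-gon of circumradius 7.065 (√(r²−h²) with h=9.7 from center) (area = (12/2)·7.065²·sin(360°/12) = 149.73 mm²); Subtracting the remaining from the first: starting from the result so far (165.00 mm²), the r=12 sphere at (0.5, 16) partially overlaps it — only the 44.68 mm² overlap (of its 149.73 mm²) is removed, clipping the outline — area = 120.32 mm². So its area = 120.32 mm². Layer 52 (z = 5.2): the 10×16.5 cube contributes its full rectangle (area 165.00 mm²); the cylinder at (1, 1) does not reach this height (z outside [14, 26]); the cube at (-1, 13) is not intersected at this z (z outside [13.5, 34]); the cylinder at (0, -3) is not intersected at this z (z outside [11, 30]); Merging all regions: only the 10×16.5 cube is present, so the union is just that shape — area = 165.00 mm²; the sphere at (0.5, 16) is absent (|z−center|=15.300 > r=12); After the difference (first − rest): none of the subtracted shapes is present at this height, so the result so far is unchanged — area = 165.00 mm². So its area = 165.00 mm². Layer 52 is larger (165.00 vs 120.32 mm²).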